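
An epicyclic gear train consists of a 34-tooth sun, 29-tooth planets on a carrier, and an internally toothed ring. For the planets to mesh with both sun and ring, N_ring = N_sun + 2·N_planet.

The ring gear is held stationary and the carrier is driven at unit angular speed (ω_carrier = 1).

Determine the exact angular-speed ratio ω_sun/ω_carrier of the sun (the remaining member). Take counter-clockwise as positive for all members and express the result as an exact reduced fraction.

63/17

N_ring = 34 + 2·29 = 92
34(ω_s−ω_c) = −92(ω_r−ω_c),  ω_r=0, ω_c=1
ω_s = 1 − (92/34)(0−1) = 63/17
ω_s/ω_c = 63/17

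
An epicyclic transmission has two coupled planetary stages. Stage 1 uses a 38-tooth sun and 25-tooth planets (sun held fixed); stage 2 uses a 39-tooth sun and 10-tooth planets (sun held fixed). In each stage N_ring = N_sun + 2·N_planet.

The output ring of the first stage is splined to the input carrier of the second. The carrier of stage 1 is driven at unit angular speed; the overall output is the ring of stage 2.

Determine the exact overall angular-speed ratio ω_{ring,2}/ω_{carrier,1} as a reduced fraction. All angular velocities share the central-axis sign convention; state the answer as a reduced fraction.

3087/1298

Stage 1: N_ring = 38 + 2·25 = 88
Stage 1: 38(ω_s−ω_c) = −88(ω_r−ω_c),  ω_s=0, ω_c=1
Stage 1: ω_r = 1 − (38/88)(0−1) = 63/44
  ⇒ ω_r¹/ω_c¹ = 63/44
Stage 2: N_ring = 39 + 2·10 = 59
Stage 2: 39(ω_s−ω_c) = −59(ω_r−ω_c),  ω_s=0, ω_c=1
Stage 2: ω_r = 1 − (39/59)(0−1) = 98/59
  ⇒ ω_r²/ω_c² = 98/59
Coupling ω_c² = ω_r¹ ⇒ overall = 63/44 × 98/59 = 3087/1298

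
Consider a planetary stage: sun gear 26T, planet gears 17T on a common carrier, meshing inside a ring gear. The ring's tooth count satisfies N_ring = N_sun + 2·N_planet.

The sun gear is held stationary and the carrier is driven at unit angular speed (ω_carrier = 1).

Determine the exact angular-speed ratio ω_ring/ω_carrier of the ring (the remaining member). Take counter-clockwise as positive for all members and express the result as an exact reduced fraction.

N_ring = 26 + 2·17 = 60
26(ω_s−ω_c) = −60(ω_r−ω_c),  ω_s=0, ω_c=1
ω_r = 1 − (26/60)(0−1) = 43/30
ω_r/ω_c = 43/30

43/30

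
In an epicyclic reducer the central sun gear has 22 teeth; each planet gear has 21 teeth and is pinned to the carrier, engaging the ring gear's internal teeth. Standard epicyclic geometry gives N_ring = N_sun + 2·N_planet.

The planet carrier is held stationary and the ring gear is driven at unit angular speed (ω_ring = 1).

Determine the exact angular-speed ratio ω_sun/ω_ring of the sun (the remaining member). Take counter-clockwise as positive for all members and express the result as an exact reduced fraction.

N_ring = 22 + 2·21 = 64
22(ω_s−ω_c) = −64(ω_r−ω_c),  ω_c=0, ω_r=1
ω_s = 0 − (64/22)(1−0) = -32/11
ω_s/ω_r = -32/11

-32/11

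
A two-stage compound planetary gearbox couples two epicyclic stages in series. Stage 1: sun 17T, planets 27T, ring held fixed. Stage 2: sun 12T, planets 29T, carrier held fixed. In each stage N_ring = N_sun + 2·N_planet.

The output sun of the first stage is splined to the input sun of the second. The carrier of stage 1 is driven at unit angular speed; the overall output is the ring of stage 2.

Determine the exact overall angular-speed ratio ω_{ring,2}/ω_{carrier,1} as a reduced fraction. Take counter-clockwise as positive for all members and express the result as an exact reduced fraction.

Stage 1: N_ring = 17 + 2·27 = 71
Stage 1: 17(ω_s−ω_c) = −71(ω_r−ω_c),  ω_r=0, ω_c=1
Stage 1: ω_s = 1 − (71/17)(0−1) = 88/17
  ⇒ ω_s¹/ω_c¹ = 88/17
Stage 2: N_ring = 12 + 2·29 = 70
Stage 2: 12(ω_s−ω_c) = −70(ω_r−ω_c),  ω_c=0, ω_s=1
Stage 2: ω_r = 0 − (12/70)(1−0) = -6/35
  ⇒ ω_r²/ω_s² = -6/35
Coupling ω_s² = ω_s¹ ⇒ overall = 88/17 × -6/35 = -528/595

-528/595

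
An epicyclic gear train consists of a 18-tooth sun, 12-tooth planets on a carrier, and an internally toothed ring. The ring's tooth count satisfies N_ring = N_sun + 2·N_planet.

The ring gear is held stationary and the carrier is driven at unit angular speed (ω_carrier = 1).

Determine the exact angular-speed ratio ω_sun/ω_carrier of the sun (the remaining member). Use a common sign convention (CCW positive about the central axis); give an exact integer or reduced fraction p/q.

10/3

N_ring = 18 + 2·12 = 42
18(ω_s−ω_c) = −42(ω_r−ω_c),  ω_r=0, ω_c=1
ω_s = 1 − (42/18)(0−1) = 10/3
ω_s/ω_c = 10/3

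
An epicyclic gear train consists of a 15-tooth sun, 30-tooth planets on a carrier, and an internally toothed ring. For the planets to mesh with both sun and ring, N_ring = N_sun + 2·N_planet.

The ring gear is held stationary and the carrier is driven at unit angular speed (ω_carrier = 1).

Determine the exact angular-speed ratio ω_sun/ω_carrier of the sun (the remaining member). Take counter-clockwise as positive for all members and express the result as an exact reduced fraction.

6

N_ring = 15 + 2·30 = 75
15(ω_s−ω_c) = −75(ω_r−ω_c),  ω_r=0, ω_c=1
ω_s = 1 − (75/15)(0−1) = 6
ω_s/ω_c = 6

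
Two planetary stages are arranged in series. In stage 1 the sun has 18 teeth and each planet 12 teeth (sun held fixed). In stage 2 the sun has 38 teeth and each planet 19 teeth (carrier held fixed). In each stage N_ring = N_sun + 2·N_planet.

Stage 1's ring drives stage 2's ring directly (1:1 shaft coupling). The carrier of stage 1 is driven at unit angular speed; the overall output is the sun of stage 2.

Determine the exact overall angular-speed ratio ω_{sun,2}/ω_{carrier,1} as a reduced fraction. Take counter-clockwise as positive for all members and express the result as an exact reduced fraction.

Stage 1: N_ring = 18 + 2·12 = 42
Stage 1: 18(ω_s−ω_c) = −42(ω_r−ω_c),  ω_s=0, ω_c=1
Stage 1: ω_r = 1 − (18/42)(0−1) = 10/7
  ⇒ ω_r¹/ω_c¹ = 10/7
Stage 2: N_ring = 38 + 2·19 = 76
Stage 2: 38(ω_s−ω_c) = −76(ω_r−ω_c),  ω_c=0, ω_r=1
Stage 2: ω_s = 0 − (76/38)(1−0) = -2
  ⇒ ω_s²/ω_r² = -2
Coupling ω_r² = ω_r¹ ⇒ overall = 10/7 × -2 = -20/7

-20/7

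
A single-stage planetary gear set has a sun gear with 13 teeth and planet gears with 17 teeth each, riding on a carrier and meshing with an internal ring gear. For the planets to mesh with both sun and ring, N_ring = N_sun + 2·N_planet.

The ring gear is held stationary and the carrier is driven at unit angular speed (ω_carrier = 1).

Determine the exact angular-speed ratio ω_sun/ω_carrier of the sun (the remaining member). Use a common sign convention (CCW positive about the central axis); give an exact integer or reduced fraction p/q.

60/13

N_ring = 13 + 2·17 = 47
13(ω_s−ω_c) = −47(ω_r−ω_c),  ω_r=0, ω_c=1
ω_s = 1 − (47/13)(0−1) = 60/13
ω_s/ω_c = 60/13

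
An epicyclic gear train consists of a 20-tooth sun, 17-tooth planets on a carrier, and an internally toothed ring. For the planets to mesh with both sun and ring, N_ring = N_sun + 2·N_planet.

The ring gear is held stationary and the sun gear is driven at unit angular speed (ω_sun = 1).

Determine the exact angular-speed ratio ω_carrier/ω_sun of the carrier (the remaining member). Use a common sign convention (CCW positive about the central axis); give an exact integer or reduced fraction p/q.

N_ring = 20 + 2·17 = 54
20(ω_s−ω_c) = −54(ω_r−ω_c),  ω_r=0, ω_s=1
20(1−ω_c) = −54(0−ω_c)  ⇒  74ω_c = 20  ⇒  ω_c = 10/37
ω_c/ω_s = 10/37

10/37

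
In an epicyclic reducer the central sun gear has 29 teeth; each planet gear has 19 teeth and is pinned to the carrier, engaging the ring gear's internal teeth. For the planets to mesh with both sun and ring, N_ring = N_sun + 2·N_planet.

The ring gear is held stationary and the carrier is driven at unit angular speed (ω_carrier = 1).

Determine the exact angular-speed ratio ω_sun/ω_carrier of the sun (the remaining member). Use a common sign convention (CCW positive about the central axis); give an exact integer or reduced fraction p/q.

96/29

N_ring = 29 + 2·19 = 67
29(ω_s−ω_c) = −67(ω_r−ω_c),  ω_r=0, ω_c=1
ω_s = 1 − (67/29)(0−1) = 96/29
ω_s/ω_c = 96/29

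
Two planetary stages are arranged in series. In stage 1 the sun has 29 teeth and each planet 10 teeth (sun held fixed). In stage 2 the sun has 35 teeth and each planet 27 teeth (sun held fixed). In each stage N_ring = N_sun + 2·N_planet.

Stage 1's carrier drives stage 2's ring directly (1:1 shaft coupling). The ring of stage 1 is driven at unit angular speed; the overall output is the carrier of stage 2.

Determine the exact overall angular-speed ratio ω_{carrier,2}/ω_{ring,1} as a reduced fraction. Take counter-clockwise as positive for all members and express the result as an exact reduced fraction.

Stage 1: N_ring = 29 + 2·10 = 49
Stage 1: 29(ω_s−ω_c) = −49(ω_r−ω_c),  ω_s=0, ω_r=1
Stage 1: 29(0−ω_c) = −49(1−ω_c)  ⇒  78ω_c = 49  ⇒  ω_c = 49/78
  ⇒ ω_c¹/ω_r¹ = 49/78
Stage 2: N_ring = 35 + 2·27 = 89
Stage 2: 35(ω_s−ω_c) = −89(ω_r−ω_c),  ω_s=0, ω_r=1
Stage 2: 35(0−ω_c) = −89(1−ω_c)  ⇒  124ω_c = 89  ⇒  ω_c = 89/124
  ⇒ ω_c²/ω_r² = 89/124
Coupling ω_r² = ω_c¹ ⇒ overall = 49/78 × 89/124 = 4361/9672

4361/9672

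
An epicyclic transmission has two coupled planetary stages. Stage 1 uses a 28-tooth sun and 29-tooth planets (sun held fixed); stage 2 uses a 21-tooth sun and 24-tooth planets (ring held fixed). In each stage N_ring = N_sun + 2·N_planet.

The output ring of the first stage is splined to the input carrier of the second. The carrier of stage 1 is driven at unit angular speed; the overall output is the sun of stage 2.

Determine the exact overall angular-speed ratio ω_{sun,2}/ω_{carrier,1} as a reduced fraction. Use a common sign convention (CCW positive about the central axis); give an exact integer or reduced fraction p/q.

Stage 1: N_ring = 28 + 2·29 = 86
Stage 1: 28(ω_s−ω_c) = −86(ω_r−ω_c),  ω_s=0, ω_c=1
Stage 1: ω_r = 1 − (28/86)(0−1) = 57/43
  ⇒ ω_r¹/ω_c¹ = 57/43
Stage 2: N_ring = 21 + 2·24 = 69
Stage 2: 21(ω_s−ω_c) = −69(ω_r−ω_c),  ω_r=0, ω_c=1
Stage 2: ω_s = 1 − (69/21)(0−1) = 30/7
  ⇒ ω_s²/ω_c² = 30/7
Coupling ω_c² = ω_r¹ ⇒ overall = 57/43 × 30/7 = 1710/301

1710/301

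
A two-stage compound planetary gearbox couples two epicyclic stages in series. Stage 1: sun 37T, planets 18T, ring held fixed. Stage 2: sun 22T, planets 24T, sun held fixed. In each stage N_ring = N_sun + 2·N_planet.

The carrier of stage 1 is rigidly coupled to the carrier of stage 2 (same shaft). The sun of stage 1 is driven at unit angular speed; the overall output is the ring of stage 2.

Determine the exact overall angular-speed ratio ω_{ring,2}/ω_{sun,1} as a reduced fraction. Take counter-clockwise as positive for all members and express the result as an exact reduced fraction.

851/1925

Stage 1: N_ring = 37 + 2·18 = 73
Stage 1: 37(ω_s−ω_c) = −73(ω_r−ω_c),  ω_r=0, ω_s=1
Stage 1: 37(1−ω_c) = −73(0−ω_c)  ⇒  110ω_c = 37  ⇒  ω_c = 37/110
  ⇒ ω_c¹/ω_s¹ = 37/110
Stage 2: N_ring = 22 + 2·24 = 70
Stage 2: 22(ω_s−ω_c) = −70(ω_r−ω_c),  ω_s=0, ω_c=1
Stage 2: ω_r = 1 − (22/70)(0−1) = 46/35
  ⇒ ω_r²/ω_c² = 46/35
Coupling ω_c² = ω_c¹ ⇒ overall = 37/110 × 46/35 = 851/1925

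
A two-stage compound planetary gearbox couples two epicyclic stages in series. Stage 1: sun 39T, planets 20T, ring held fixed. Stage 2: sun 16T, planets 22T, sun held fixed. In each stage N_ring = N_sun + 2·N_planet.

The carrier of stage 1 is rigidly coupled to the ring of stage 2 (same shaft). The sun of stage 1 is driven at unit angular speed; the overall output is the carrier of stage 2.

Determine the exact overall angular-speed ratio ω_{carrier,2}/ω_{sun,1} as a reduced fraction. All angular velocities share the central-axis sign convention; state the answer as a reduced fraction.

Stage 1: N_ring = 39 + 2·20 = 79
Stage 1: 39(ω_s−ω_c) = −79(ω_r−ω_c),  ω_r=0, ω_s=1
Stage 1: 39(1−ω_c) = −79(0−ω_c)  ⇒  118ω_c = 39  ⇒  ω_c = 39/118
  ⇒ ω_c¹/ω_s¹ = 39/118
Stage 2: N_ring = 16 + 2·22 = 60
Stage 2: 16(ω_s−ω_c) = −60(ω_r−ω_c),  ω_s=0, ω_r=1
Stage 2: 16(0−ω_c) = −60(1−ω_c)  ⇒  76ω_c = 60  ⇒  ω_c = 15/19
  ⇒ ω_c²/ω_r² = 15/19
Coupling ω_r² = ω_c¹ ⇒ overall = 39/118 × 15/19 = 585/2242

585/2242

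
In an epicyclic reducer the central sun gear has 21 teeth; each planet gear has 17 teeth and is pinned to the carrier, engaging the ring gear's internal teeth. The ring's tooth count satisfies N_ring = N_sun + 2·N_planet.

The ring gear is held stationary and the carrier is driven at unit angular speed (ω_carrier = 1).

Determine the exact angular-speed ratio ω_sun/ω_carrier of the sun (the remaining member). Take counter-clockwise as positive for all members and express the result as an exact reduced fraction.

N_ring = 21 + 2·17 = 55
21(ω_s−ω_c) = −55(ω_r−ω_c),  ω_r=0, ω_c=1
ω_s = 1 − (55/21)(0−1) = 76/21
ω_s/ω_c = 76/21

76/21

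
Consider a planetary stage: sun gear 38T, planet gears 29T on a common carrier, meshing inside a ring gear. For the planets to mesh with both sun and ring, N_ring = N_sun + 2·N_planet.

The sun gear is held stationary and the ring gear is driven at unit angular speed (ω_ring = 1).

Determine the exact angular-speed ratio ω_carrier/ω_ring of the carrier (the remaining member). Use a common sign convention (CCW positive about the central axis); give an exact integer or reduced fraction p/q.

N_ring = 38 + 2·29 = 96
38(ω_s−ω_c) = −96(ω_r−ω_c),  ω_s=0, ω_r=1
38(0−ω_c) = −96(1−ω_c)  ⇒  134ω_c = 96  ⇒  ω_c = 48/67
ω_c/ω_r = 48/67

48/67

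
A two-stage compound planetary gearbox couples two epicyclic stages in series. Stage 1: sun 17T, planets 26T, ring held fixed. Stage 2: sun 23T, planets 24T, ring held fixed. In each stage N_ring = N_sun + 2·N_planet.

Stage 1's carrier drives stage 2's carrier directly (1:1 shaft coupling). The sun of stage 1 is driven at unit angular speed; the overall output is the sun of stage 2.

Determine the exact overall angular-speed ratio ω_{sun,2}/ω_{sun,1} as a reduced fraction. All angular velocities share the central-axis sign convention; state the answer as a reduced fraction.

Stage 1: N_ring = 17 + 2·26 = 69
Stage 1: 17(ω_s−ω_c) = −69(ω_r−ω_c),  ω_r=0, ω_s=1
Stage 1: 17(1−ω_c) = −69(0−ω_c)  ⇒  86ω_c = 17  ⇒  ω_c = 17/86
  ⇒ ω_c¹/ω_s¹ = 17/86
Stage 2: N_ring = 23 + 2·24 = 71
Stage 2: 23(ω_s−ω_c) = −71(ω_r−ω_c),  ω_r=0, ω_c=1
Stage 2: ω_s = 1 − (71/23)(0−1) = 94/23
  ⇒ ω_s²/ω_c² = 94/23
Coupling ω_c² = ω_c¹ ⇒ overall = 17/86 × 94/23 = 799/989

799/989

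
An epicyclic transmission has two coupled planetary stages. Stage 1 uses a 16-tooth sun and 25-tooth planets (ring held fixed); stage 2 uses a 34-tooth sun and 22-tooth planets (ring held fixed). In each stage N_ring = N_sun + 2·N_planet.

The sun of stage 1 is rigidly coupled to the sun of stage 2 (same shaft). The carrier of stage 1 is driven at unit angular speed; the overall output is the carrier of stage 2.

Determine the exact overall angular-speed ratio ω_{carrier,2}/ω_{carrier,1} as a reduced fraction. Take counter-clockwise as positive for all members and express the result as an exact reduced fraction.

Stage 1: N_ring = 16 + 2·25 = 66
Stage 1: 16(ω_s−ω_c) = −66(ω_r−ω_c),  ω_r=0, ω_c=1
Stage 1: ω_s = 1 − (66/16)(0−1) = 41/8
  ⇒ ω_s¹/ω_c¹ = 41/8
Stage 2: N_ring = 34 + 2·22 = 78
Stage 2: 34(ω_s−ω_c) = −78(ω_r−ω_c),  ω_r=0, ω_s=1
Stage 2: 34(1−ω_c) = −78(0−ω_c)  ⇒  112ω_c = 34  ⇒  ω_c = 17/56
  ⇒ ω_c²/ω_s² = 17/56
Coupling ω_s² = ω_s¹ ⇒ overall = 41/8 × 17/56 = 697/448

697/448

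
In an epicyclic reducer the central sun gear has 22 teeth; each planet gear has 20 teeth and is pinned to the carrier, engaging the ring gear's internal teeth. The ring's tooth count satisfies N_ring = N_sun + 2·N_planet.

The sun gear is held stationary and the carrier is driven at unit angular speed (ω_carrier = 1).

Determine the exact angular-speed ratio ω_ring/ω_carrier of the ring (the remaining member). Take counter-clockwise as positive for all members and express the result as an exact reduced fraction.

42/31

N_ring = 22 + 2·20 = 62
22(ω_s−ω_c) = −62(ω_r−ω_c),  ω_s=0, ω_c=1
ω_r = 1 − (22/62)(0−1) = 42/31
ω_r/ω_c = 42/31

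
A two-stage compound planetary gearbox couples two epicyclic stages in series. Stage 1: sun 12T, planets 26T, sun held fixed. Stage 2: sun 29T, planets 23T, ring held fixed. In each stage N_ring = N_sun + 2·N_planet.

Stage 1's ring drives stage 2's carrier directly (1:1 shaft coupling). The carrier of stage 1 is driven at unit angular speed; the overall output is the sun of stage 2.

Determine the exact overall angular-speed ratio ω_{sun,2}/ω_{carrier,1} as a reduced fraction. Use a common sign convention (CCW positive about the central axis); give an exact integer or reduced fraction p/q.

247/58

Stage 1: N_ring = 12 + 2·26 = 64
Stage 1: 12(ω_s−ω_c) = −64(ω_r−ω_c),  ω_s=0, ω_c=1
Stage 1: ω_r = 1 − (12/64)(0−1) = 19/16
  ⇒ ω_r¹/ω_c¹ = 19/16
Stage 2: N_ring = 29 + 2·23 = 75
Stage 2: 29(ω_s−ω_c) = −75(ω_r−ω_c),  ω_r=0, ω_c=1
Stage 2: ω_s = 1 − (75/29)(0−1) = 104/29
  ⇒ ω_s²/ω_c² = 104/29
Coupling ω_c² = ω_r¹ ⇒ overall = 19/16 × 104/29 = 247/58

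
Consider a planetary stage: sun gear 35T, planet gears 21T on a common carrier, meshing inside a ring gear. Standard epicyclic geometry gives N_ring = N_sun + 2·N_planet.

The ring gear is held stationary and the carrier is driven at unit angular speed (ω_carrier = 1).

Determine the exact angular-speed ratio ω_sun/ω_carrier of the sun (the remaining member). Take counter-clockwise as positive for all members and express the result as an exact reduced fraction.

N_ring = 35 + 2·21 = 77
35(ω_s−ω_c) = −77(ω_r−ω_c),  ω_r=0, ω_c=1
ω_s = 1 − (77/35)(0−1) = 16/5
ω_s/ω_c = 16/5

16/5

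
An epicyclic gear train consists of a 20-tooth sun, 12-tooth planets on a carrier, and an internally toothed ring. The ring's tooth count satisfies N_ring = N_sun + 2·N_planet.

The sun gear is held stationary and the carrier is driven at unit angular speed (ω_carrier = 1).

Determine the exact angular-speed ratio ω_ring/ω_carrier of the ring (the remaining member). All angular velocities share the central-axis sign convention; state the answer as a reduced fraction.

N_ring = 20 + 2·12 = 44
20(ω_s−ω_c) = −44(ω_r−ω_c),  ω_s=0, ω_c=1
ω_r = 1 − (20/44)(0−1) = 16/11
ω_r/ω_c = 16/11

16/11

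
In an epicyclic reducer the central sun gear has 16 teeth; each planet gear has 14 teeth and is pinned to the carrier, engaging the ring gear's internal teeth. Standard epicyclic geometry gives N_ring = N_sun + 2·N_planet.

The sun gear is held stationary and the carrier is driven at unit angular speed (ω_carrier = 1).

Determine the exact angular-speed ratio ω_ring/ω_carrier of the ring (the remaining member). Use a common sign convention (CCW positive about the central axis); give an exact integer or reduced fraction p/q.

N_ring = 16 + 2·14 = 44
16(ω_s−ω_c) = −44(ω_r−ω_c),  ω_s=0, ω_c=1
ω_r = 1 − (16/44)(0−1) = 15/11
ω_r/ω_c = 15/11

15/11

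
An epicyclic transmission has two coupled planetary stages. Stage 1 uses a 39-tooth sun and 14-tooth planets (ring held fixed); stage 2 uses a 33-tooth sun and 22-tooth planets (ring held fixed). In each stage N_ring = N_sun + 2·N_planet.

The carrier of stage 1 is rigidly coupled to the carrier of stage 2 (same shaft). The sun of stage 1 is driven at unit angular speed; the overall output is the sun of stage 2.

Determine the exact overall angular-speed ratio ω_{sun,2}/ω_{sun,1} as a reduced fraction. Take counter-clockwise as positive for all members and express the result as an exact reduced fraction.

Stage 1: N_ring = 39 + 2·14 = 67
Stage 1: 39(ω_s−ω_c) = −67(ω_r−ω_c),  ω_r=0, ω_s=1
Stage 1: 39(1−ω_c) = −67(0−ω_c)  ⇒  106ω_c = 39  ⇒  ω_c = 39/106
  ⇒ ω_c¹/ω_s¹ = 39/106
Stage 2: N_ring = 33 + 2·22 = 77
Stage 2: 33(ω_s−ω_c) = −77(ω_r−ω_c),  ω_r=0, ω_c=1
Stage 2: ω_s = 1 − (77/33)(0−1) = 10/3
  ⇒ ω_s²/ω_c² = 10/3
Coupling ω_c² = ω_c¹ ⇒ overall = 39/106 × 10/3 = 65/53

65/53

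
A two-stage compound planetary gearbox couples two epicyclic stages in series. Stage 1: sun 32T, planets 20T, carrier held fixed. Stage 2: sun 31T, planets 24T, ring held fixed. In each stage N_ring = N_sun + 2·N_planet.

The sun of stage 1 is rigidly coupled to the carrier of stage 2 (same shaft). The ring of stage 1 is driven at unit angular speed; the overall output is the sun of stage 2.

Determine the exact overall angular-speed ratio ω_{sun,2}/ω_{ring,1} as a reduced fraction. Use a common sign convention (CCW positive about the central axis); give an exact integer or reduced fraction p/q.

-495/62

Stage 1: N_ring = 32 + 2·20 = 72
Stage 1: 32(ω_s−ω_c) = −72(ω_r−ω_c),  ω_c=0, ω_r=1
Stage 1: ω_s = 0 − (72/32)(1−0) = -9/4
  ⇒ ω_s¹/ω_r¹ = -9/4
Stage 2: N_ring = 31 + 2·24 = 79
Stage 2: 31(ω_s−ω_c) = −79(ω_r−ω_c),  ω_r=0, ω_c=1
Stage 2: ω_s = 1 − (79/31)(0−1) = 110/31
  ⇒ ω_s²/ω_c² = 110/31
Coupling ω_c² = ω_s¹ ⇒ overall = -9/4 × 110/31 = -495/62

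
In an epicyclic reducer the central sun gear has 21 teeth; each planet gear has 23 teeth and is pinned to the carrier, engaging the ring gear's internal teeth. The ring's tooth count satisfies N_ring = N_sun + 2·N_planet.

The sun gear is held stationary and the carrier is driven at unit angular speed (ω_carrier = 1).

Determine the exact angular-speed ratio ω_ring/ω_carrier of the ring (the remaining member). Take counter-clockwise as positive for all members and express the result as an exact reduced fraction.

88/67

N_ring = 21 + 2·23 = 67
21(ω_s−ω_c) = −67(ω_r−ω_c),  ω_s=0, ω_c=1
ω_r = 1 − (21/67)(0−1) = 88/67
ω_r/ω_c = 88/67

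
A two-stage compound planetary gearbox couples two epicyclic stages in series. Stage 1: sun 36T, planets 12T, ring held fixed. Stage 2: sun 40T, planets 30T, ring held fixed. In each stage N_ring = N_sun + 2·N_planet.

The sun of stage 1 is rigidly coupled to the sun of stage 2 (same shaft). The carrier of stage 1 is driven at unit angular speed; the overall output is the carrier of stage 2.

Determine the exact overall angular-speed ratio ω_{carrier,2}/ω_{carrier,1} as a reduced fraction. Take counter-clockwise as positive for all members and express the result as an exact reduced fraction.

Stage 1: N_ring = 36 + 2·12 = 60
Stage 1: 36(ω_s−ω_c) = −60(ω_r−ω_c),  ω_r=0, ω_c=1
Stage 1: ω_s = 1 − (60/36)(0−1) = 8/3
  ⇒ ω_s¹/ω_c¹ = 8/3
Stage 2: N_ring = 40 + 2·30 = 100
Stage 2: 40(ω_s−ω_c) = −100(ω_r−ω_c),  ω_r=0, ω_s=1
Stage 2: 40(1−ω_c) = −100(0−ω_c)  ⇒  140ω_c = 40  ⇒  ω_c = 2/7
  ⇒ ω_c²/ω_s² = 2/7
Coupling ω_s² = ω_s¹ ⇒ overall = 8/3 × 2/7 = 16/21

16/21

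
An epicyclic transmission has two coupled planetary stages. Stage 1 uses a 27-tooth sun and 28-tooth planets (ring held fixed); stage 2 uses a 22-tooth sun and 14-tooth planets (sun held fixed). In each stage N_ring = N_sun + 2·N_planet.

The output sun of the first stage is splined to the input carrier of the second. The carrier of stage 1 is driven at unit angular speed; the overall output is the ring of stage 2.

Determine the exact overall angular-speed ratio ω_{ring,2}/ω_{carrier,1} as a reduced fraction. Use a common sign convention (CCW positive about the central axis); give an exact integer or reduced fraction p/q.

88/15

Stage 1: N_ring = 27 + 2·28 = 83
Stage 1: 27(ω_s−ω_c) = −83(ω_r−ω_c),  ω_r=0, ω_c=1
Stage 1: ω_s = 1 − (83/27)(0−1) = 110/27
  ⇒ ω_s¹/ω_c¹ = 110/27
Stage 2: N_ring = 22 + 2·14 = 50
Stage 2: 22(ω_s−ω_c) = −50(ω_r−ω_c),  ω_s=0, ω_c=1
Stage 2: ω_r = 1 − (22/50)(0−1) = 36/25
  ⇒ ω_r²/ω_c² = 36/25
Coupling ω_c² = ω_s¹ ⇒ overall = 110/27 × 36/25 = 88/15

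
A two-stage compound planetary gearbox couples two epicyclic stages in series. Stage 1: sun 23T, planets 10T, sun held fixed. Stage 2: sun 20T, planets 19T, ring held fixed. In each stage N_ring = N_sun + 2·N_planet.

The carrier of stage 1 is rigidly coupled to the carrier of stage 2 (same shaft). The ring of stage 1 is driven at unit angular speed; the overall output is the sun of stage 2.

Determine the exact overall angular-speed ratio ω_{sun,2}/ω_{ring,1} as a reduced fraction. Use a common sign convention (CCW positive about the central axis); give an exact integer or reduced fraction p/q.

559/220

Stage 1: N_ring = 23 + 2·10 = 43
Stage 1: 23(ω_s−ω_c) = −43(ω_r−ω_c),  ω_s=0, ω_r=1
Stage 1: 23(0−ω_c) = −43(1−ω_c)  ⇒  66ω_c = 43  ⇒  ω_c = 43/66
  ⇒ ω_c¹/ω_r¹ = 43/66
Stage 2: N_ring = 20 + 2·19 = 58
Stage 2: 20(ω_s−ω_c) = −58(ω_r−ω_c),  ω_r=0, ω_c=1
Stage 2: ω_s = 1 − (58/20)(0−1) = 39/10
  ⇒ ω_s²/ω_c² = 39/10
Coupling ω_c² = ω_c¹ ⇒ overall = 43/66 × 39/10 = 559/220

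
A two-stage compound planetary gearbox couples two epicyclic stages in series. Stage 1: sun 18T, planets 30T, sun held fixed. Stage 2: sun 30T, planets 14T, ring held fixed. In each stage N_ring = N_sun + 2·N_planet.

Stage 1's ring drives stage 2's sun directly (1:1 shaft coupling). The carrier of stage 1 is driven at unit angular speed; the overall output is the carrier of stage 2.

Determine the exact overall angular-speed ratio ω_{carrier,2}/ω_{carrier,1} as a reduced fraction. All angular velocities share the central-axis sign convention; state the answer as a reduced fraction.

Stage 1: N_ring = 18 + 2·30 = 78
Stage 1: 18(ω_s−ω_c) = −78(ω_r−ω_c),  ω_s=0, ω_c=1
Stage 1: ω_r = 1 − (18/78)(0−1) = 16/13
  ⇒ ω_r¹/ω_c¹ = 16/13
Stage 2: N_ring = 30 + 2·14 = 58
Stage 2: 30(ω_s−ω_c) = −58(ω_r−ω_c),  ω_r=0, ω_s=1
Stage 2: 30(1−ω_c) = −58(0−ω_c)  ⇒  88ω_c = 30  ⇒  ω_c = 15/44
  ⇒ ω_c²/ω_s² = 15/44
Coupling ω_s² = ω_r¹ ⇒ overall = 16/13 × 15/44 = 60/143

60/143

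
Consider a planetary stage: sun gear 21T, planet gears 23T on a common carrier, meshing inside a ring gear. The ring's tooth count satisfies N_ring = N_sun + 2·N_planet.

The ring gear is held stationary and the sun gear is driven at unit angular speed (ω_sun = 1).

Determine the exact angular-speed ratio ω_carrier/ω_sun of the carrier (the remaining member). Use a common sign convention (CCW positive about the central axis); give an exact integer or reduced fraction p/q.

N_ring = 21 + 2·23 = 67
21(ω_s−ω_c) = −67(ω_r−ω_c),  ω_r=0, ω_s=1
21(1−ω_c) = −67(0−ω_c)  ⇒  88ω_c = 21  ⇒  ω_c = 21/88
ω_c/ω_s = 21/88

21/88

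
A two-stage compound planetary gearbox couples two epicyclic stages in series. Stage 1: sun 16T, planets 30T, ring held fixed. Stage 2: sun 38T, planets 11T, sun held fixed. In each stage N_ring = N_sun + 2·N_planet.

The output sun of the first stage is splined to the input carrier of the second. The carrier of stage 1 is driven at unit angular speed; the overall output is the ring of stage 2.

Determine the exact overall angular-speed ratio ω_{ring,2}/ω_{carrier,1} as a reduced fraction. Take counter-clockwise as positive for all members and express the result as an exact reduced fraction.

Stage 1: N_ring = 16 + 2·30 = 76
Stage 1: 16(ω_s−ω_c) = −76(ω_r−ω_c),  ω_r=0, ω_c=1
Stage 1: ω_s = 1 − (76/16)(0−1) = 23/4
  ⇒ ω_s¹/ω_c¹ = 23/4
Stage 2: N_ring = 38 + 2·11 = 60
Stage 2: 38(ω_s−ω_c) = −60(ω_r−ω_c),  ω_s=0, ω_c=1
Stage 2: ω_r = 1 − (38/60)(0−1) = 49/30
  ⇒ ω_r²/ω_c² = 49/30
Coupling ω_c² = ω_s¹ ⇒ overall = 23/4 × 49/30 = 1127/120

1127/120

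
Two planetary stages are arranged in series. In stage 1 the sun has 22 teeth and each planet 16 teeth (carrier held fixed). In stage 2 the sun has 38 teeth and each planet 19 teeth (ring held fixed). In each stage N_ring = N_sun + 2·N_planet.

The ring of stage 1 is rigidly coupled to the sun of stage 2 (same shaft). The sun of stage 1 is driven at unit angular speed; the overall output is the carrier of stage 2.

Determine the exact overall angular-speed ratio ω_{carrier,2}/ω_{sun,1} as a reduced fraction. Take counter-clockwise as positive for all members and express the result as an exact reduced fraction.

-11/81

Stage 1: N_ring = 22 + 2·16 = 54
Stage 1: 22(ω_s−ω_c) = −54(ω_r−ω_c),  ω_c=0, ω_s=1
Stage 1: ω_r = 0 − (22/54)(1−0) = -11/27
  ⇒ ω_r¹/ω_s¹ = -11/27
Stage 2: N_ring = 38 + 2·19 = 76
Stage 2: 38(ω_s−ω_c) = −76(ω_r−ω_c),  ω_r=0, ω_s=1
Stage 2: 38(1−ω_c) = −76(0−ω_c)  ⇒  114ω_c = 38  ⇒  ω_c = 1/3
  ⇒ ω_c²/ω_s² = 1/3
Coupling ω_s² = ω_r¹ ⇒ overall = -11/27 × 1/3 = -11/81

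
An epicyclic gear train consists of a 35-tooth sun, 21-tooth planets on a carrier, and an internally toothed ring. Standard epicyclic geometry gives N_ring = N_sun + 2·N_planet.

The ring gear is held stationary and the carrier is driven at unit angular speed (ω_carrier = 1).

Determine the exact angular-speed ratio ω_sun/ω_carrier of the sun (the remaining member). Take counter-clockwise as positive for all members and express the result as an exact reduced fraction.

N_ring = 35 + 2·21 = 77
35(ω_s−ω_c) = −77(ω_r−ω_c),  ω_r=0, ω_c=1
ω_s = 1 − (77/35)(0−1) = 16/5
ω_s/ω_c = 16/5

16/5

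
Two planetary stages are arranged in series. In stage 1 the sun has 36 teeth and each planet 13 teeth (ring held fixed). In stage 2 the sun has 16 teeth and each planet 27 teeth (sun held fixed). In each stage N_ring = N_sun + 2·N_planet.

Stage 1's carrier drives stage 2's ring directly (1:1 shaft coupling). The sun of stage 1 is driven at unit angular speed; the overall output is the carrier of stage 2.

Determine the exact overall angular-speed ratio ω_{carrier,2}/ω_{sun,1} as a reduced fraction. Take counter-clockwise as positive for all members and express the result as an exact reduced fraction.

Stage 1: N_ring = 36 + 2·13 = 62
Stage 1: 36(ω_s−ω_c) = −62(ω_r−ω_c),  ω_r=0, ω_s=1
Stage 1: 36(1−ω_c) = −62(0−ω_c)  ⇒  98ω_c = 36  ⇒  ω_c = 18/49
  ⇒ ω_c¹/ω_s¹ = 18/49
Stage 2: N_ring = 16 + 2·27 = 70
Stage 2: 16(ω_s−ω_c) = −70(ω_r−ω_c),  ω_s=0, ω_r=1
Stage 2: 16(0−ω_c) = −70(1−ω_c)  ⇒  86ω_c = 70  ⇒  ω_c = 35/43
  ⇒ ω_c²/ω_r² = 35/43
Coupling ω_r² = ω_c¹ ⇒ overall = 18/49 × 35/43 = 90/301

90/301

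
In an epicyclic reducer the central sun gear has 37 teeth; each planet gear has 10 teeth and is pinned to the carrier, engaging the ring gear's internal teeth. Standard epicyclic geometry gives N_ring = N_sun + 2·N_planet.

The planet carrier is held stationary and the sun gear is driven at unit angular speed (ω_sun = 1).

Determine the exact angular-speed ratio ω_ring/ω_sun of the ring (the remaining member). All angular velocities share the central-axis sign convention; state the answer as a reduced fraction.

N_ring = 37 + 2·10 = 57
37(ω_s−ω_c) = −57(ω_r−ω_c),  ω_c=0, ω_s=1
ω_r = 0 − (37/57)(1−0) = -37/57
ω_r/ω_s = -37/57

-37/57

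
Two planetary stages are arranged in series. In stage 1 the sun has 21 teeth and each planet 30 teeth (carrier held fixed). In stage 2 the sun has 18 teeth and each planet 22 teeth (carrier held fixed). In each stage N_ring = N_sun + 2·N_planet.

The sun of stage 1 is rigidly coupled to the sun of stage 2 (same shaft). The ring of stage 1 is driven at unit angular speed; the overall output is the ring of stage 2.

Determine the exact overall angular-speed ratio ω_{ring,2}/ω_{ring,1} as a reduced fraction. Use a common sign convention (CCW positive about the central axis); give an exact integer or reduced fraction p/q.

Stage 1: N_ring = 21 + 2·30 = 81
Stage 1: 21(ω_s−ω_c) = −81(ω_r−ω_c),  ω_c=0, ω_r=1
Stage 1: ω_s = 0 − (81/21)(1−0) = -27/7
  ⇒ ω_s¹/ω_r¹ = -27/7
Stage 2: N_ring = 18 + 2·22 = 62
Stage 2: 18(ω_s−ω_c) = −62(ω_r−ω_c),  ω_c=0, ω_s=1
Stage 2: ω_r = 0 − (18/62)(1−0) = -9/31
  ⇒ ω_r²/ω_s² = -9/31
Coupling ω_s² = ω_s¹ ⇒ overall = -27/7 × -9/31 = 243/217

243/217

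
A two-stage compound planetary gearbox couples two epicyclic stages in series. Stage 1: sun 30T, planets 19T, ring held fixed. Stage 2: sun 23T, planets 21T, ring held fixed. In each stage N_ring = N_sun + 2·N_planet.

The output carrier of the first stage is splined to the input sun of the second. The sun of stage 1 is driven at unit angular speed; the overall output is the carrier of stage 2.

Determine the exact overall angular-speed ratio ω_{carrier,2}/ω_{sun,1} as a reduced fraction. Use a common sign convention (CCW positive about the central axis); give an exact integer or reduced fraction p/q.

Stage 1: N_ring = 30 + 2·19 = 68
Stage 1: 30(ω_s−ω_c) = −68(ω_r−ω_c),  ω_r=0, ω_s=1
Stage 1: 30(1−ω_c) = −68(0−ω_c)  ⇒  98ω_c = 30  ⇒  ω_c = 15/49
  ⇒ ω_c¹/ω_s¹ = 15/49
Stage 2: N_ring = 23 + 2·21 = 65
Stage 2: 23(ω_s−ω_c) = −65(ω_r−ω_c),  ω_r=0, ω_s=1
Stage 2: 23(1−ω_c) = −65(0−ω_c)  ⇒  88ω_c = 23  ⇒  ω_c = 23/88
  ⇒ ω_c²/ω_s² = 23/88
Coupling ω_s² = ω_c¹ ⇒ overall = 15/49 × 23/88 = 345/4312

345/4312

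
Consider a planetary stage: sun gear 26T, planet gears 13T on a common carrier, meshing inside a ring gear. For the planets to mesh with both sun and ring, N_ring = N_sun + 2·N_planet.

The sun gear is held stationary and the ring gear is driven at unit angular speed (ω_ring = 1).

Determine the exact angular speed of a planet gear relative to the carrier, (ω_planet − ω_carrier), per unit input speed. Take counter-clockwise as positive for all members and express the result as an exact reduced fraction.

4/3

N_ring = 26 + 2·13 = 52
26(ω_s−ω_c) = −52(ω_r−ω_c),  ω_s=0, ω_r=1
26(0−ω_c) = −52(1−ω_c)  ⇒  78ω_c = 52  ⇒  ω_c = 2/3
sun–planet: 26·(0−2/3) = −13·(ω_p−ω_c)  ⇒  ω_p−ω_c = −(26/13)·(-2/3) = 4/3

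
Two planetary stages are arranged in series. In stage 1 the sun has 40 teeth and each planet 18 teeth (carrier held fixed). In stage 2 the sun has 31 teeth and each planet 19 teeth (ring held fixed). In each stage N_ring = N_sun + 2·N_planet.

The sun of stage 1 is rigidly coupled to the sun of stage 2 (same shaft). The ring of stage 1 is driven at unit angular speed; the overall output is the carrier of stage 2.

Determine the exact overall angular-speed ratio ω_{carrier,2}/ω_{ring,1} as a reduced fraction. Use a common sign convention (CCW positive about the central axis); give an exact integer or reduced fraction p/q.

-589/1000

Stage 1: N_ring = 40 + 2·18 = 76
Stage 1: 40(ω_s−ω_c) = −76(ω_r−ω_c),  ω_c=0, ω_r=1
Stage 1: ω_s = 0 − (76/40)(1−0) = -19/10
  ⇒ ω_s¹/ω_r¹ = -19/10
Stage 2: N_ring = 31 + 2·19 = 69
Stage 2: 31(ω_s−ω_c) = −69(ω_r−ω_c),  ω_r=0, ω_s=1
Stage 2: 31(1−ω_c) = −69(0−ω_c)  ⇒  100ω_c = 31  ⇒  ω_c = 31/100
  ⇒ ω_c²/ω_s² = 31/100
Coupling ω_s² = ω_s¹ ⇒ overall = -19/10 × 31/100 = -589/1000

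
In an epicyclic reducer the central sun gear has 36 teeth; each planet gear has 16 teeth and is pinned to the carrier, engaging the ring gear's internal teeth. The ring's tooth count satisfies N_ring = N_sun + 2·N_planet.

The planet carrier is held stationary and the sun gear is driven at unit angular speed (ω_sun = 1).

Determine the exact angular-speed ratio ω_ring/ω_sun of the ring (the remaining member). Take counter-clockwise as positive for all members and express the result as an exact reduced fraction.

-9/17

N_ring = 36 + 2·16 = 68
36(ω_s−ω_c) = −68(ω_r−ω_c),  ω_c=0, ω_s=1
ω_r = 0 − (36/68)(1−0) = -9/17
ω_r/ω_s = -9/17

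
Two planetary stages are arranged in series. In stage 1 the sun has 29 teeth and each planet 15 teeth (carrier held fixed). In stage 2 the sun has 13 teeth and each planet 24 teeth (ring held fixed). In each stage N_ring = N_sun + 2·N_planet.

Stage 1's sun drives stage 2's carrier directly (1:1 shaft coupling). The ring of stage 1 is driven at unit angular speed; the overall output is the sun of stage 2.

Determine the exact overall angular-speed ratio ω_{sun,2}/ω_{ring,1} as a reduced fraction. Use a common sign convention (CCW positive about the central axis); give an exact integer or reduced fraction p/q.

-4366/377

Stage 1: N_ring = 29 + 2·15 = 59
Stage 1: 29(ω_s−ω_c) = −59(ω_r−ω_c),  ω_c=0, ω_r=1
Stage 1: ω_s = 0 − (59/29)(1−0) = -59/29
  ⇒ ω_s¹/ω_r¹ = -59/29
Stage 2: N_ring = 13 + 2·24 = 61
Stage 2: 13(ω_s−ω_c) = −61(ω_r−ω_c),  ω_r=0, ω_c=1
Stage 2: ω_s = 1 − (61/13)(0−1) = 74/13
  ⇒ ω_s²/ω_c² = 74/13
Coupling ω_c² = ω_s¹ ⇒ overall = -59/29 × 74/13 = -4366/377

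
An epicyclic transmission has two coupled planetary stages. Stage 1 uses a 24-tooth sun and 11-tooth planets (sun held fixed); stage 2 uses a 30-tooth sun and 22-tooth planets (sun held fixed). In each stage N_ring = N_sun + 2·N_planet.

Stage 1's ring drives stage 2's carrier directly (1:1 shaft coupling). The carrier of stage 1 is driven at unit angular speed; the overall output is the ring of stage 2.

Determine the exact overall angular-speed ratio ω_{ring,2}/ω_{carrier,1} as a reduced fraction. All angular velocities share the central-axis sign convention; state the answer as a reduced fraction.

Stage 1: N_ring = 24 + 2·11 = 46
Stage 1: 24(ω_s−ω_c) = −46(ω_r−ω_c),  ω_s=0, ω_c=1
Stage 1: ω_r = 1 − (24/46)(0−1) = 35/23
  ⇒ ω_r¹/ω_c¹ = 35/23
Stage 2: N_ring = 30 + 2·22 = 74
Stage 2: 30(ω_s−ω_c) = −74(ω_r−ω_c),  ω_s=0, ω_c=1
Stage 2: ω_r = 1 − (30/74)(0−1) = 52/37
  ⇒ ω_r²/ω_c² = 52/37
Coupling ω_c² = ω_r¹ ⇒ overall = 35/23 × 52/37 = 1820/851

1820/851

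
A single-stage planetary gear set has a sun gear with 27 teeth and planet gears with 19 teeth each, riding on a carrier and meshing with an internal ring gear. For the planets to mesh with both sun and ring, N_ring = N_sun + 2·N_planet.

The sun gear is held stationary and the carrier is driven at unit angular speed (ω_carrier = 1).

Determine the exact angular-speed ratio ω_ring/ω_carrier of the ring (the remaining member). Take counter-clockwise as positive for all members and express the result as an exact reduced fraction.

92/65

N_ring = 27 + 2·19 = 65
27(ω_s−ω_c) = −65(ω_r−ω_c),  ω_s=0, ω_c=1
ω_r = 1 − (27/65)(0−1) = 92/65
ω_r/ω_c = 92/65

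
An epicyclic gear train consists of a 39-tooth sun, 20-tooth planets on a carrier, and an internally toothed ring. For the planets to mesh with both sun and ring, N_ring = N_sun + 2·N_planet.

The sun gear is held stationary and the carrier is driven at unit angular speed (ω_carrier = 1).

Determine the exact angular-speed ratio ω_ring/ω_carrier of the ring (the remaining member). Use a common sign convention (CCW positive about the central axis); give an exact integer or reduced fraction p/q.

N_ring = 39 + 2·20 = 79
39(ω_s−ω_c) = −79(ω_r−ω_c),  ω_s=0, ω_c=1
ω_r = 1 − (39/79)(0−1) = 118/79
ω_r/ω_c = 118/79

118/79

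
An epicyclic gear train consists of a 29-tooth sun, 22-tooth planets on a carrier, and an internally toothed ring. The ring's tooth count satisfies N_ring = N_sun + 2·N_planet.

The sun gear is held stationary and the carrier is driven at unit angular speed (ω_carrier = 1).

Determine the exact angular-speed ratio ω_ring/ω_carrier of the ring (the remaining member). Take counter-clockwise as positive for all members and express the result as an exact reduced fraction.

N_ring = 29 + 2·22 = 73
29(ω_s−ω_c) = −73(ω_r−ω_c),  ω_s=0, ω_c=1
ω_r = 1 − (29/73)(0−1) = 102/73
ω_r/ω_c = 102/73

102/73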